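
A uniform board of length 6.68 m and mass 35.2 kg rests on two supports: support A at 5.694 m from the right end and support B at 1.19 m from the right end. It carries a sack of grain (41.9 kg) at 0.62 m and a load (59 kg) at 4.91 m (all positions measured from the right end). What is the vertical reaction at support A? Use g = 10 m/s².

Choose support B as the axis so its reaction then has zero moment arm.
Beam weight: 35.2 × 10 = 352 N down at 3.34 m → arm 2.15 m, τ = 352 × 2.15 = 756.8 N·m counterclockwise.
Sack of grain: 41.9 × 10 = 419 N down at 0.62 m → arm 0.57 m, τ = 419 × 0.57 = 238.8 N·m clockwise.
Load: 59 × 10 = 590 N down at 4.91 m → arm 3.72 m, τ = 590 × 3.72 = 2195 N·m counterclockwise.
Net load moment about support B = 2713 N·m counterclockwise.
Reaction R at support A is upward at 5.694 m, arm 4.504 m → moment R × 4.504 clockwise.
Balancing moments: R × 4.504 = 2713, giving R = 602 N.

R_A ≈ 602 N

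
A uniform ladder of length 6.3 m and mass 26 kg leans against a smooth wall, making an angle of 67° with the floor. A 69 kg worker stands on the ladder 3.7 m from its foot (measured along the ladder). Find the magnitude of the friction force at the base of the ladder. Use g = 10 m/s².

Take moments about the foot of the ladder.
Ladder weight 26×10 = 260 N acts at 3.15 m along the ladder; its horizontal arm is 3.15·cos67° = 1.231 m → τ = 320.1 N·m clockwise.
Worker: 69×10 = 690 N at 3.7 m → arm 1.446 m → τ = 997.7 N·m clockwise.
Wall normal N acts horizontally at the top; its moment arm is the height L sinθ = 6.3·sin67° = 5.799 m, counterclockwise.
For rotational equilibrium, N × 5.799 = 1318, so N = 227 N.
ΣFx = 0: friction at the foot balances the wall's push, so f = N_wall = 227 N.

f ≈ 227 N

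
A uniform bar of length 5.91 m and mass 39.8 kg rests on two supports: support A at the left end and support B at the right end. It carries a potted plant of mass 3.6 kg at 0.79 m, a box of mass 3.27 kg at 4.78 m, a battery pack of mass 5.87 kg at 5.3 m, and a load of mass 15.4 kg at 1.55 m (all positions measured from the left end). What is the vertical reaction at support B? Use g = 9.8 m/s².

R_B ≈ 317 N

Taking torques about support A:
Beam weight: 39.8 × 9.8 = 390 N down at 2.955 m → arm 2.955 m, τ = 390 × 2.955 = 1152 N·m clockwise.
Potted plant: 3.6 × 9.8 = 35.28 N down at 0.79 m → arm 0.79 m, τ = 35.28 × 0.79 = 27.87 N·m clockwise.
Box: 3.27 × 9.8 = 32.05 N down at 4.78 m → arm 4.78 m, τ = 32.05 × 4.78 = 153.2 N·m clockwise.
Battery pack: 5.87 × 9.8 = 57.53 N down at 5.3 m → arm 5.3 m, τ = 57.53 × 5.3 = 304.9 N·m clockwise.
Load: 15.4 × 9.8 = 150.9 N down at 1.55 m → arm 1.55 m, τ = 150.9 × 1.55 = 233.9 N·m clockwise.
Net load moment about support A = 1872 N·m clockwise.
Reaction R at support B is upward at 5.91 m, arm 5.91 m → moment R × 5.91 counterclockwise.
Στ = 0 ⇒ R × 5.91 = 1872 ⇒ R = 317 N.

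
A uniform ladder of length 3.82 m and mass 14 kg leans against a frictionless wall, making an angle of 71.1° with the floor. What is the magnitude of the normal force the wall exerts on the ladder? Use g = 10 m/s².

N_wall ≈ 24 N

Sum moments about the foot of the ladder (the floor normal and friction both act there and drop out).
Ladder weight 14×10 = 140 N acts at 1.91 m along the ladder; its horizontal arm is 1.91·cos71.1° = 0.6187 m → τ = 86.62 N·m clockwise.
Wall normal N acts horizontally at the top; its moment arm is the height L sinθ = 3.82·sin71.1° = 3.614 m, counterclockwise.
Setting net torque to zero: N × 3.614 = 86.62 → N = 24 N.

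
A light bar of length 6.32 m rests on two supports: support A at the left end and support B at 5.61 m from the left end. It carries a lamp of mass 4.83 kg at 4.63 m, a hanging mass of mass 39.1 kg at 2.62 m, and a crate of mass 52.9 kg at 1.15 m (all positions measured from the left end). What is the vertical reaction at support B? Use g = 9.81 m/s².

R_B ≈ 325 N

Taking torques about support A:
Lamp: 4.83 × 9.81 = 47.38 N down at 4.63 m → arm 4.63 m, τ = 47.38 × 4.63 = 219.4 N·m clockwise.
Hanging mass: 39.1 × 9.81 = 383.6 N down at 2.62 m → arm 2.62 m, τ = 383.6 × 2.62 = 1005 N·m clockwise.
Crate: 52.9 × 9.81 = 518.9 N down at 1.15 m → arm 1.15 m, τ = 518.9 × 1.15 = 596.7 N·m clockwise.
Net load moment about support A = 1821 N·m clockwise.
Reaction R at support B is upward at 5.61 m, arm 5.61 m → moment R × 5.61 counterclockwise.
Στ = 0 ⇒ R × 5.61 = 1821 ⇒ R = 325 N.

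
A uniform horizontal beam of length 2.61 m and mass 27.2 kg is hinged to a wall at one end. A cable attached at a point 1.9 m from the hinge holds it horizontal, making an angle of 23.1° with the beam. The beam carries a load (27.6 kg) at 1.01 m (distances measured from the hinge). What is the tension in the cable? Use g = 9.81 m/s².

T ≈ 834 N

Choose the hinge as the axis so the unknown hinge reaction has zero arm there.
Beam weight: 27.2 × 9.81 = 266.8 N down at 1.305 m → arm 1.305 m, τ = 266.8 × 1.305 = 348.2 N·m clockwise.
Load: 27.6 × 9.81 = 270.8 N down at 1.01 m → arm 1.01 m, τ = 270.8 × 1.01 = 273.5 N·m clockwise.
Total clockwise load moment = 621.7 N·m.
The cable tension T acts at 1.9 m; only its component perpendicular to the beam, T sinθ, produces torque. sin 23.1° = 0.3923.
Setting net torque to zero: T × 1.9 × 0.3923 = 621.7 → T = 621.7 / 0.7454 = 834 N.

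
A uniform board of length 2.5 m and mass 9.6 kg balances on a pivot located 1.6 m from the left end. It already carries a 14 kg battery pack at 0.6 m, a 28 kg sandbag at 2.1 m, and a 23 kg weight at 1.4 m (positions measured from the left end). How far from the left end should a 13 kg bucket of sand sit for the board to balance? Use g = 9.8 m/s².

x ≈ 2.21 m from the left end

Take moments about the pivot (at 1.6 m from the left end).
Beam weight: 9.6 × 9.8 = 94.08 N down at 1.25 m → arm 0.35 m, τ = 94.08 × 0.35 = 32.93 N·m counterclockwise.
Battery pack: 14 × 9.8 = 137.2 N down at 0.6 m → arm 1 m, τ = 137.2 × 1 = 137.2 N·m counterclockwise.
Sandbag: 28 × 9.8 = 274.4 N down at 2.1 m → arm 0.5 m, τ = 274.4 × 0.5 = 137.2 N·m clockwise.
Weight: 23 × 9.8 = 225.4 N down at 1.4 m → arm 0.2 m, τ = 225.4 × 0.2 = 45.08 N·m counterclockwise.
Net moment of existing loads = 78.01 N·m counterclockwise.
The bucket of sand weighs 13 × 9.8 = 127.4 N and must supply an equal clockwise moment, so its lever arm about the pivot is 78.01 / 127.4 = 0.612 m.
That puts it at 1.6 + 0.612 = 2.21 m from the left end.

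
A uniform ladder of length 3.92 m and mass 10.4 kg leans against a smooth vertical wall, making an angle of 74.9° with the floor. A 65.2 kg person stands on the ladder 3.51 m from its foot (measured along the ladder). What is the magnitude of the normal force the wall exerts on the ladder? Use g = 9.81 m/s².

N_wall ≈ 168 N

Sum moments about the foot of the ladder (the floor normal and friction both act there and drop out).
Ladder weight 10.4×9.81 = 102 N acts at 1.96 m along the ladder; its horizontal arm is 1.96·cos74.9° = 0.5106 m → τ = 52.08 N·m clockwise.
Person: 65.2×9.81 = 639.6 N at 3.51 m → arm 0.9144 m → τ = 584.9 N·m clockwise.
Wall normal N acts horizontally at the top; its moment arm is the height L sinθ = 3.92·sin74.9° = 3.785 m, counterclockwise.
Στ = 0 ⇒ N × 3.785 = 637 ⇒ N = 168 N.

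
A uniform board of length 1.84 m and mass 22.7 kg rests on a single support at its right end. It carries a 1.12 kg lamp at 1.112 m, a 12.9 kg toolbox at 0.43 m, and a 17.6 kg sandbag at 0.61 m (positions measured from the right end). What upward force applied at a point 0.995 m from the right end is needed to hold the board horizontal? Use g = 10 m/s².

F ≈ 386 N

About the right end:
Beam weight: 22.7 × 10 = 227 N down at 0.92 m → arm 0.92 m, τ = 227 × 0.92 = 208.8 N·m counterclockwise.
Lamp: 1.12 × 10 = 11.2 N down at 1.112 m → arm 1.112 m, τ = 11.2 × 1.112 = 12.45 N·m counterclockwise.
Toolbox: 12.9 × 10 = 129 N down at 0.43 m → arm 0.43 m, τ = 129 × 0.43 = 55.47 N·m counterclockwise.
Sandbag: 17.6 × 10 = 176 N down at 0.61 m → arm 0.61 m, τ = 176 × 0.61 = 107.4 N·m counterclockwise.
Net moment of the loads = 384.1 N·m counterclockwise.
The upward force F acts at a point 0.995 m from the right end, arm 0.995 m, giving F × 0.995 clockwise.
For rotational equilibrium, F × 0.995 = 384.1, so F = 384.1 / 0.995 = 386 N.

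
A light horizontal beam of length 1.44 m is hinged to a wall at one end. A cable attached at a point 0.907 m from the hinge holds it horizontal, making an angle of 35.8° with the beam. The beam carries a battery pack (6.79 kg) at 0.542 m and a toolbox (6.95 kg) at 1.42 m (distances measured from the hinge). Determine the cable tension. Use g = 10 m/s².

T ≈ 255 N

Taking torques about the hinge:
Battery pack: 6.79 × 10 = 67.9 N down at 0.542 m → arm 0.542 m, τ = 67.9 × 0.542 = 36.8 N·m clockwise.
Toolbox: 6.95 × 10 = 69.5 N down at 1.42 m → arm 1.42 m, τ = 69.5 × 1.42 = 98.69 N·m clockwise.
Total clockwise load moment = 135.5 N·m.
The cable tension T acts at 0.907 m; only its component perpendicular to the beam, T sinθ, produces torque. sin 35.8° = 0.585.
Setting net torque to zero: T × 0.907 × 0.585 = 135.5 → T = 135.5 / 0.5306 = 255 N.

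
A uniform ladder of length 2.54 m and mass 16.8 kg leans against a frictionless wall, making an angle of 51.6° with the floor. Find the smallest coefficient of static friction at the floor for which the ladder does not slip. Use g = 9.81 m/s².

μ_min ≈ 0.396

Taking torques about the foot of the ladder:
Ladder weight 16.8×9.81 = 164.8 N acts at 1.27 m along the ladder; its horizontal arm is 1.27·cos51.6° = 0.7889 m → τ = 130 N·m clockwise.
Wall normal N acts horizontally at the top; its moment arm is the height L sinθ = 2.54·sin51.6° = 1.991 m, counterclockwise.
Balancing moments: N × 1.991 = 130, giving N = 65.29 N.
ΣFx = 0 ⇒ f = N_wall = 65.29 N. ΣFy = 0 ⇒ N_floor = 164.8 N.
μ_min = f / N_floor = 65.29 / 164.8 = 0.396.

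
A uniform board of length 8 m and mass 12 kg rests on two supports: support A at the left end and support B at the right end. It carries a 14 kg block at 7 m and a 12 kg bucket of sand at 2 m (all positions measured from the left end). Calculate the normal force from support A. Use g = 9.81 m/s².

Choose support B as the axis so its reaction then has zero moment arm.
Beam weight: 12 × 9.81 = 117.7 N down at 4 m → arm 4 m, τ = 117.7 × 4 = 470.8 N·m counterclockwise.
Block: 14 × 9.81 = 137.3 N down at 7 m → arm 1 m, τ = 137.3 × 1 = 137.3 N·m counterclockwise.
Bucket of sand: 12 × 9.81 = 117.7 N down at 2 m → arm 6 m, τ = 117.7 × 6 = 706.2 N·m counterclockwise.
Net load moment about support B = 1314 N·m counterclockwise.
Reaction R at support A is upward at 0 m, arm 8 m → moment R × 8 clockwise.
For rotational equilibrium, R × 8 = 1314, so R = 164 N.

R_A ≈ 164 N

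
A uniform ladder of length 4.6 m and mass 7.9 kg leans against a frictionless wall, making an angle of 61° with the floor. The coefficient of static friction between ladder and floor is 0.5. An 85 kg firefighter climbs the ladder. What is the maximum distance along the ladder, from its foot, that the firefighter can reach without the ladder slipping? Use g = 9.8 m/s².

Sum moments about the foot of the ladder (the floor normal and friction both act there and drop out).
Ladder weight 7.9×9.8 = 77.42 N acts at 2.3 m along the ladder; its horizontal arm is 2.3·cos61° = 1.115 m → τ = 86.32 N·m clockwise.
Firefighter weight 85×9.8 = 833 N at distance d → arm d·cos61° → τ = 833·d·0.4848 clockwise.
Wall normal N at the top has arm L sinθ = 4.023 m counterclockwise, so Στ = 0 gives N·4.023 = 86.32 + 403.8·d.
ΣFy = 0 ⇒ N_floor = 910.4 N, so the maximum friction is μ_s·N_floor = 0.5×910.4 = 455.2 N. ΣFx = 0 ⇒ N_wall = f, so at the slipping point N = 455.2 N.
Substituting: 455.2×4.023 = 86.32 + 403.8·d ⇒ d = (1831 − 86.32) / 403.8 = 4.32 m.

d ≈ 4.32 m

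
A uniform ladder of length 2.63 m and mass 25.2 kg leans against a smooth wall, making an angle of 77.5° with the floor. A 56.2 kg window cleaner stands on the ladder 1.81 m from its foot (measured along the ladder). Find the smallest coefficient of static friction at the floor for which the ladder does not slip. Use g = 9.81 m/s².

Take moments about the foot of the ladder.
Ladder weight 25.2×9.81 = 247.2 N acts at 1.315 m along the ladder; its horizontal arm is 1.315·cos77.5° = 0.2846 m → τ = 70.35 N·m clockwise.
Window cleaner: 56.2×9.81 = 551.3 N at 1.81 m → arm 0.3918 m → τ = 216 N·m clockwise.
Wall normal N acts horizontally at the top; its moment arm is the height L sinθ = 2.63·sin77.5° = 2.568 m, counterclockwise.
For rotational equilibrium, N × 2.568 = 286.4, so N = 111.5 N.
ΣFx = 0 ⇒ f = N_wall = 111.5 N. ΣFy = 0 ⇒ N_floor = 798.5 N.
μ_min = f / N_floor = 111.5 / 798.5 = 0.14.

μ_min ≈ 0.14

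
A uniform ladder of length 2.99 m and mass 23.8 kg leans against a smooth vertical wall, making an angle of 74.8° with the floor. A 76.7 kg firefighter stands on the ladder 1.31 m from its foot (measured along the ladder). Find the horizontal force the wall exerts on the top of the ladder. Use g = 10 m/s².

N_wall ≈ 124 N

Take moments about the foot of the ladder.
Ladder weight 23.8×10 = 238 N acts at 1.495 m along the ladder; its horizontal arm is 1.495·cos74.8° = 0.392 m → τ = 93.3 N·m clockwise.
Firefighter: 76.7×10 = 767 N at 1.31 m → arm 0.3435 m → τ = 263.5 N·m clockwise.
Wall normal N acts horizontally at the top; its moment arm is the height L sinθ = 2.99·sin74.8° = 2.885 m, counterclockwise.
Balancing moments: N × 2.885 = 356.8, giving N = 124 N.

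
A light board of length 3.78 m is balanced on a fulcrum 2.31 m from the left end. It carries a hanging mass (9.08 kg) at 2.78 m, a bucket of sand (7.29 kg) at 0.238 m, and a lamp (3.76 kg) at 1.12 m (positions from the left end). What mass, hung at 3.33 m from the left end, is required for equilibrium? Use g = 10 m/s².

m ≈ 15 kg

Take moments about the fulcrum (at 2.31 m from the left end).
Hanging mass: 9.08 × 10 = 90.8 N down at 2.78 m → arm 0.47 m, τ = 90.8 × 0.47 = 42.68 N·m clockwise.
Bucket of sand: 7.29 × 10 = 72.9 N down at 0.238 m → arm 2.072 m, τ = 72.9 × 2.072 = 151 N·m counterclockwise.
Lamp: 3.76 × 10 = 37.6 N down at 1.12 m → arm 1.19 m, τ = 37.6 × 1.19 = 44.74 N·m counterclockwise.
Net moment of known loads = 153.1 N·m counterclockwise.
An unknown mass m at 3.33 m has arm 1.02 m; its moment is m·g·1.02 clockwise.
Setting net torque to zero: m × 10 × 1.02 = 153.1 → m = 153.1 / (10 × 1.02) = 15 kg.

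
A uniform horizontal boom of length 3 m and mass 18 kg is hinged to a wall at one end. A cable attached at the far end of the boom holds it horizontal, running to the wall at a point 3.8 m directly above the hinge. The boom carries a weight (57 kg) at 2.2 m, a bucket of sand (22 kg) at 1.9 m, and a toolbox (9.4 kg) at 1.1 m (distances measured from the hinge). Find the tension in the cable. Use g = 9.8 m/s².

Sum moments about the hinge (the unknown hinge reaction has zero arm there).
Beam weight: 18 × 9.8 = 176.4 N down at 1.5 m → arm 1.5 m, τ = 176.4 × 1.5 = 264.6 N·m clockwise.
Weight: 57 × 9.8 = 558.6 N down at 2.2 m → arm 2.2 m, τ = 558.6 × 2.2 = 1229 N·m clockwise.
Bucket of sand: 22 × 9.8 = 215.6 N down at 1.9 m → arm 1.9 m, τ = 215.6 × 1.9 = 409.6 N·m clockwise.
Toolbox: 9.4 × 9.8 = 92.12 N down at 1.1 m → arm 1.1 m, τ = 92.12 × 1.1 = 101.3 N·m clockwise.
Total clockwise load moment = 2004 N·m.
The cable tension T acts at 3 m; only its component perpendicular to the boom, T sinθ, produces torque. sinθ = h/√(h²+d²) = 3.8/√(3.8²+3²) = 0.7849.
Balancing moments: T × 3 × 0.7849 = 2004, giving T = 2004 / 2.355 = 851 N.

T ≈ 851 N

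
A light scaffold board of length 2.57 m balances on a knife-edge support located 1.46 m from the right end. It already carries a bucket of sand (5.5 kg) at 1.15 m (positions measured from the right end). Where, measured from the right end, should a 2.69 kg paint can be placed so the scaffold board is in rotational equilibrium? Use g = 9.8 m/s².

Sum moments about the knife-edge support (at 1.46 m from the right end) (the support reaction has zero arm there).
Bucket of sand: 5.5 × 9.8 = 53.9 N down at 1.15 m → arm 0.31 m, τ = 53.9 × 0.31 = 16.71 N·m clockwise.
Net moment of existing loads = 16.71 N·m clockwise.
The paint can weighs 2.69 × 9.8 = 26.36 N and must supply an equal counterclockwise moment, so its lever arm about the knife-edge support is 16.71 / 26.36 = 0.634 m.
That puts it at 1.46 + 0.634 = 2.09 m from the right end.

x ≈ 2.09 m from the right end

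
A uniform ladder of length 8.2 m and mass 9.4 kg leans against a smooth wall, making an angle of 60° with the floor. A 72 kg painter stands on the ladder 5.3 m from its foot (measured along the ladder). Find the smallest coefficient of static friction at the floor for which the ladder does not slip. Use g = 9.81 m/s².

μ_min ≈ 0.363

Take moments about the foot of the ladder.
Ladder weight 9.4×9.81 = 92.21 N acts at 4.1 m along the ladder; its horizontal arm is 4.1·cos60° = 2.05 m → τ = 189 N·m clockwise.
Painter: 72×9.81 = 706.3 N at 5.3 m → arm 2.65 m → τ = 1872 N·m clockwise.
Wall normal N acts horizontally at the top; its moment arm is the height L sinθ = 8.2·sin60° = 7.101 m, counterclockwise.
Balancing moments: N × 7.101 = 2061, giving N = 290.2 N.
ΣFx = 0 ⇒ f = N_wall = 290.2 N. ΣFy = 0 ⇒ N_floor = 798.5 N.
μ_min = f / N_floor = 290.2 / 798.5 = 0.363.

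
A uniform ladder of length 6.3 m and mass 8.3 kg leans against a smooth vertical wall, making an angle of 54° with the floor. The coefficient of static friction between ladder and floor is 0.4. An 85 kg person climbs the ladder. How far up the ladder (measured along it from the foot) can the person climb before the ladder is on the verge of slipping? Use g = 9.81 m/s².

d ≈ 3.5 m

Choose the foot of the ladder as the axis so the floor normal and friction both act there and drop out.
Ladder weight 8.3×9.81 = 81.42 N acts at 3.15 m along the ladder; its horizontal arm is 3.15·cos54° = 1.852 m → τ = 150.8 N·m clockwise.
Person weight 85×9.81 = 833.9 N at distance d → arm d·cos54° → τ = 833.9·d·0.5878 clockwise.
Wall normal N at the top has arm L sinθ = 5.097 m counterclockwise, so Στ = 0 gives N·5.097 = 150.8 + 490.2·d.
ΣFy = 0 ⇒ N_floor = 915.3 N, so the maximum friction is μ_s·N_floor = 0.4×915.3 = 366.1 N. ΣFx = 0 ⇒ N_wall = f, so at the slipping point N = 366.1 N.
Substituting: 366.1×5.097 = 150.8 + 490.2·d ⇒ d = (1866 − 150.8) / 490.2 = 3.5 m.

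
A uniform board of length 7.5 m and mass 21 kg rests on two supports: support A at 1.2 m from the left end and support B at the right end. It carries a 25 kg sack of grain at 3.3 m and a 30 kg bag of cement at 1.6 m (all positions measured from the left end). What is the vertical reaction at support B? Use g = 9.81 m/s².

Taking torques about support A:
Beam weight: 21 × 9.81 = 206 N down at 3.75 m → arm 2.55 m, τ = 206 × 2.55 = 525.3 N·m clockwise.
Sack of grain: 25 × 9.81 = 245.2 N down at 3.3 m → arm 2.1 m, τ = 245.2 × 2.1 = 514.9 N·m clockwise.
Bag of cement: 30 × 9.81 = 294.3 N down at 1.6 m → arm 0.4 m, τ = 294.3 × 0.4 = 117.7 N·m clockwise.
Net load moment about support A = 1158 N·m clockwise.
Reaction R at support B is upward at 7.5 m, arm 6.3 m → moment R × 6.3 counterclockwise.
Στ = 0 ⇒ R × 6.3 = 1158 ⇒ R = 184 N.

R_B ≈ 184 N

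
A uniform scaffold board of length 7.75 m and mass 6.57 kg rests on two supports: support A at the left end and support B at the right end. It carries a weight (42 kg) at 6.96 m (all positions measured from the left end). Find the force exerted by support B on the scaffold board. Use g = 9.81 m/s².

Choose support A as the axis so its reaction then has zero moment arm.
Beam weight: 6.57 × 9.81 = 64.45 N down at 3.875 m → arm 3.875 m, τ = 64.45 × 3.875 = 249.7 N·m clockwise.
Weight: 42 × 9.81 = 412 N down at 6.96 m → arm 6.96 m, τ = 412 × 6.96 = 2868 N·m clockwise.
Net load moment about support A = 3118 N·m clockwise.
Reaction R at support B is upward at 7.75 m, arm 7.75 m → moment R × 7.75 counterclockwise.
For rotational equilibrium, R × 7.75 = 3118, so R = 402 N.

R_B ≈ 402 N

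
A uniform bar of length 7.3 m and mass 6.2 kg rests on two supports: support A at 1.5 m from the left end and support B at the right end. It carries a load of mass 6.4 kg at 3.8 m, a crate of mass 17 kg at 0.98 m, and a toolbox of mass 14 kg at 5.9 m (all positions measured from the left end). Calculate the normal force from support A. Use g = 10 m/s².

Taking torques about support B:
Beam weight: 6.2 × 10 = 62 N down at 3.65 m → arm 3.65 m, τ = 62 × 3.65 = 226.3 N·m counterclockwise.
Load: 6.4 × 10 = 64 N down at 3.8 m → arm 3.5 m, τ = 64 × 3.5 = 224 N·m counterclockwise.
Crate: 17 × 10 = 170 N down at 0.98 m → arm 6.32 m, τ = 170 × 6.32 = 1074 N·m counterclockwise.
Toolbox: 14 × 10 = 140 N down at 5.9 m → arm 1.4 m, τ = 140 × 1.4 = 196 N·m counterclockwise.
Net load moment about support B = 1720 N·m counterclockwise.
Reaction R at support A is upward at 1.5 m, arm 5.8 m → moment R × 5.8 clockwise.
Στ = 0 ⇒ R × 5.8 = 1720 ⇒ R = 297 N.

R_A ≈ 297 N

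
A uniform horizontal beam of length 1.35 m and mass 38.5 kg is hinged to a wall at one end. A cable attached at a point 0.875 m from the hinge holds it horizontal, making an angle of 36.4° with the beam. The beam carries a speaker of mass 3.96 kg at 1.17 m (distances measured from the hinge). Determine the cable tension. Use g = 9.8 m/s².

Sum moments about the hinge (the unknown hinge reaction has zero arm there).
Beam weight: 38.5 × 9.8 = 377.3 N down at 0.675 m → arm 0.675 m, τ = 377.3 × 0.675 = 254.7 N·m clockwise.
Speaker: 3.96 × 9.8 = 38.81 N down at 1.17 m → arm 1.17 m, τ = 38.81 × 1.17 = 45.41 N·m clockwise.
Total clockwise load moment = 300.1 N·m.
The cable tension T acts at 0.875 m; only its component perpendicular to the beam, T sinθ, produces torque. sin 36.4° = 0.5934.
Balancing moments: T × 0.875 × 0.5934 = 300.1, giving T = 300.1 / 0.5192 = 578 N.

T ≈ 578 N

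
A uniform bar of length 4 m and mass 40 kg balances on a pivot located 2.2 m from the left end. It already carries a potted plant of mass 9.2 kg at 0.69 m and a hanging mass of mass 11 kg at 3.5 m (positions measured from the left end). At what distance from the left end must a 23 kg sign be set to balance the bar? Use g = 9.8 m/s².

Sum moments about the pivot (at 2.2 m from the left end) (the support reaction has zero arm there).
Beam weight: 40 × 9.8 = 392 N down at 2 m → arm 0.2 m, τ = 392 × 0.2 = 78.4 N·m counterclockwise.
Potted plant: 9.2 × 9.8 = 90.16 N down at 0.69 m → arm 1.51 m, τ = 90.16 × 1.51 = 136.1 N·m counterclockwise.
Hanging mass: 11 × 9.8 = 107.8 N down at 3.5 m → arm 1.3 m, τ = 107.8 × 1.3 = 140.1 N·m clockwise.
Net moment of existing loads = 74.4 N·m counterclockwise.
The sign weighs 23 × 9.8 = 225.4 N and must supply an equal clockwise moment, so its lever arm about the pivot is 74.4 / 225.4 = 0.33 m.
That puts it at 2.2 + 0.33 = 2.53 m from the left end.

x ≈ 2.53 m from the left end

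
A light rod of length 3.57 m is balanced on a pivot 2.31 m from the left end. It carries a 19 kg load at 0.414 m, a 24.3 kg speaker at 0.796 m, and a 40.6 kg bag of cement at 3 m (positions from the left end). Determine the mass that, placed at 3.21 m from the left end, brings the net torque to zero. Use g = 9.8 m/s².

m ≈ 49.8 kg

About the pivot (at 2.31 m from the left end):
Load: 19 × 9.8 = 186.2 N down at 0.414 m → arm 1.896 m, τ = 186.2 × 1.896 = 353 N·m counterclockwise.
Speaker: 24.3 × 9.8 = 238.1 N down at 0.796 m → arm 1.514 m, τ = 238.1 × 1.514 = 360.5 N·m counterclockwise.
Bag of cement: 40.6 × 9.8 = 397.9 N down at 3 m → arm 0.69 m, τ = 397.9 × 0.69 = 274.6 N·m clockwise.
Net moment of known loads = 438.9 N·m counterclockwise.
An unknown mass m at 3.21 m has arm 0.9 m; its moment is m·g·0.9 clockwise.
Στ = 0 ⇒ m × 9.8 × 0.9 = 438.9 ⇒ m = 438.9 / (9.8 × 0.9) = 49.8 kg.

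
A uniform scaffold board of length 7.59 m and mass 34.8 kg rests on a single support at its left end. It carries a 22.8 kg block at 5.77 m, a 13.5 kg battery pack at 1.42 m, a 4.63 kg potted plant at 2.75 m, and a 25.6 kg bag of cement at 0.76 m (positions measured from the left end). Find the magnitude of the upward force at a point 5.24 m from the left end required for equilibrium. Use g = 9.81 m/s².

F ≈ 590 N

Sum moments about the left end (the unknown pivot reaction has zero arm there).
Beam weight: 34.8 × 9.81 = 341.4 N down at 3.795 m → arm 3.795 m, τ = 341.4 × 3.795 = 1296 N·m clockwise.
Block: 22.8 × 9.81 = 223.7 N down at 5.77 m → arm 5.77 m, τ = 223.7 × 5.77 = 1291 N·m clockwise.
Battery pack: 13.5 × 9.81 = 132.4 N down at 1.42 m → arm 1.42 m, τ = 132.4 × 1.42 = 188 N·m clockwise.
Potted plant: 4.63 × 9.81 = 45.42 N down at 2.75 m → arm 2.75 m, τ = 45.42 × 2.75 = 124.9 N·m clockwise.
Bag of cement: 25.6 × 9.81 = 251.1 N down at 0.76 m → arm 0.76 m, τ = 251.1 × 0.76 = 190.8 N·m clockwise.
Net moment of the loads = 3091 N·m clockwise.
The upward force F acts at a point 5.24 m from the left end, arm 5.24 m, giving F × 5.24 counterclockwise.
For rotational equilibrium, F × 5.24 = 3091, so F = 3091 / 5.24 = 590 N.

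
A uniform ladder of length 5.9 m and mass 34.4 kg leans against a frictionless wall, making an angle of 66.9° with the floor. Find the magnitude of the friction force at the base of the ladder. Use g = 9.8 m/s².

f ≈ 71.9 N

Take moments about the foot of the ladder.
Ladder weight 34.4×9.8 = 337.1 N acts at 2.95 m along the ladder; its horizontal arm is 2.95·cos66.9° = 1.157 m → τ = 390 N·m clockwise.
Wall normal N acts horizontally at the top; its moment arm is the height L sinθ = 5.9·sin66.9° = 5.427 m, counterclockwise.
Setting net torque to zero: N × 5.427 = 390 → N = 71.9 N.
ΣFx = 0: friction at the foot balances the wall's push, so f = N_wall = 71.9 N.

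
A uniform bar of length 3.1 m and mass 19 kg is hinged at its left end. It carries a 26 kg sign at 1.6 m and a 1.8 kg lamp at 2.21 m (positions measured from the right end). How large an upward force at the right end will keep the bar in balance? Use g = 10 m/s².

Sum moments about the left end (the unknown pivot reaction has zero arm there).
Beam weight: 19 × 10 = 190 N down at 1.55 m → arm 1.55 m, τ = 190 × 1.55 = 294.5 N·m clockwise.
Sign: 26 × 10 = 260 N down at 1.6 m → arm 1.5 m, τ = 260 × 1.5 = 390 N·m clockwise.
Lamp: 1.8 × 10 = 18 N down at 2.21 m → arm 0.89 m, τ = 18 × 0.89 = 16.02 N·m clockwise.
Net moment of the loads = 700.5 N·m clockwise.
The upward force F acts at the right end, arm 3.1 m, giving F × 3.1 counterclockwise.
Setting net torque to zero: F × 3.1 = 700.5 → F = 700.5 / 3.1 = 226 N.

F ≈ 226 N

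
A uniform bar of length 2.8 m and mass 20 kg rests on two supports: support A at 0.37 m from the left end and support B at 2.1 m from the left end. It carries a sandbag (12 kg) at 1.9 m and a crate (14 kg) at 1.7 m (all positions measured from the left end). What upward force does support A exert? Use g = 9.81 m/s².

Take moments about support B.
Beam weight: 20 × 9.81 = 196.2 N down at 1.4 m → arm 0.7 m, τ = 196.2 × 0.7 = 137.3 N·m counterclockwise.
Sandbag: 12 × 9.81 = 117.7 N down at 1.9 m → arm 0.2 m, τ = 117.7 × 0.2 = 23.54 N·m counterclockwise.
Crate: 14 × 9.81 = 137.3 N down at 1.7 m → arm 0.4 m, τ = 137.3 × 0.4 = 54.92 N·m counterclockwise.
Net load moment about support B = 215.8 N·m counterclockwise.
Reaction R at support A is upward at 0.37 m, arm 1.73 m → moment R × 1.73 clockwise.
For rotational equilibrium, R × 1.73 = 215.8, so R = 125 N.

R_A ≈ 125 N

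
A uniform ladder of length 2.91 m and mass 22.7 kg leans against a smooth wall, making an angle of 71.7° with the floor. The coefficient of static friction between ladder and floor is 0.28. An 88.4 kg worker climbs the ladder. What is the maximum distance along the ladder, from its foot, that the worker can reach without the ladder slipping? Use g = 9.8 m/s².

d ≈ 2.72 m

Sum moments about the foot of the ladder (the floor normal and friction both act there and drop out).
Ladder weight 22.7×9.8 = 222.5 N acts at 1.455 m along the ladder; its horizontal arm is 1.455·cos71.7° = 0.4569 m → τ = 101.7 N·m clockwise.
Worker weight 88.4×9.8 = 866.3 N at distance d → arm d·cos71.7° → τ = 866.3·d·0.314 clockwise.
Wall normal N at the top has arm L sinθ = 2.763 m counterclockwise, so Στ = 0 gives N·2.763 = 101.7 + 272·d.
ΣFy = 0 ⇒ N_floor = 1089 N, so the maximum friction is μ_s·N_floor = 0.28×1089 = 304.9 N. ΣFx = 0 ⇒ N_wall = f, so at the slipping point N = 304.9 N.
Substituting: 304.9×2.763 = 101.7 + 272·d ⇒ d = (842.4 − 101.7) / 272 = 2.72 m.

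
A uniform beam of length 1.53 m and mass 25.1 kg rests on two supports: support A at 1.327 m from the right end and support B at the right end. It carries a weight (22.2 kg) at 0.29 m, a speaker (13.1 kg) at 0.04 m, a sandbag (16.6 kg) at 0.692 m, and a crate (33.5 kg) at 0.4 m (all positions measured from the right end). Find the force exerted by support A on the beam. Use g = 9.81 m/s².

R_A ≈ 377 N

About support B:
Beam weight: 25.1 × 9.81 = 246.2 N down at 0.765 m → arm 0.765 m, τ = 246.2 × 0.765 = 188.3 N·m counterclockwise.
Weight: 22.2 × 9.81 = 217.8 N down at 0.29 m → arm 0.29 m, τ = 217.8 × 0.29 = 63.16 N·m counterclockwise.
Speaker: 13.1 × 9.81 = 128.5 N down at 0.04 m → arm 0.04 m, τ = 128.5 × 0.04 = 5.14 N·m counterclockwise.
Sandbag: 16.6 × 9.81 = 162.8 N down at 0.692 m → arm 0.692 m, τ = 162.8 × 0.692 = 112.7 N·m counterclockwise.
Crate: 33.5 × 9.81 = 328.6 N down at 0.4 m → arm 0.4 m, τ = 328.6 × 0.4 = 131.4 N·m counterclockwise.
Net load moment about support B = 500.7 N·m counterclockwise.
Reaction R at support A is upward at 1.327 m, arm 1.327 m → moment R × 1.327 clockwise.
Balancing moments: R × 1.327 = 500.7, giving R = 377 N.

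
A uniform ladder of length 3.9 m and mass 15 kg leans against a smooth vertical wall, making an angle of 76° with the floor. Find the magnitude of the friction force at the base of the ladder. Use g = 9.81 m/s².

f ≈ 18.3 N

Choose the foot of the ladder as the axis so the floor normal and friction both act there and drop out.
Ladder weight 15×9.81 = 147.2 N acts at 1.95 m along the ladder; its horizontal arm is 1.95·cos76° = 0.4717 m → τ = 69.43 N·m clockwise.
Wall normal N acts horizontally at the top; its moment arm is the height L sinθ = 3.9·sin76° = 3.784 m, counterclockwise.
For rotational equilibrium, N × 3.784 = 69.43, so N = 18.3 N.
ΣFx = 0: friction at the foot balances the wall's push, so f = N_wall = 18.3 N.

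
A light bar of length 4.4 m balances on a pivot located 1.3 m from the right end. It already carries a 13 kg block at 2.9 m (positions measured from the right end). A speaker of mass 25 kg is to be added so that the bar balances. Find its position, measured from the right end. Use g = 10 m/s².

x ≈ 0.468 m from the right end

Taking torques about the pivot (at 1.3 m from the right end):
Block: 13 × 10 = 130 N down at 2.9 m → arm 1.6 m, τ = 130 × 1.6 = 208 N·m counterclockwise.
Net moment of existing loads = 208 N·m counterclockwise.
The speaker weighs 25 × 10 = 250 N and must supply an equal clockwise moment, so its lever arm about the pivot is 208 / 250 = 0.832 m.
That puts it at 1.3 − 0.832 = 0.468 m from the right end.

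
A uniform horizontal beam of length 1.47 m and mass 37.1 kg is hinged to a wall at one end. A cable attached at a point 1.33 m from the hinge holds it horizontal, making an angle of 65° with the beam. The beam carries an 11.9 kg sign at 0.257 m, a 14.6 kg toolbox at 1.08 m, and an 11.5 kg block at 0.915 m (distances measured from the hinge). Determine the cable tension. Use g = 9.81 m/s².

Sum moments about the hinge (the unknown hinge reaction has zero arm there).
Beam weight: 37.1 × 9.81 = 364 N down at 0.735 m → arm 0.735 m, τ = 364 × 0.735 = 267.5 N·m clockwise.
Sign: 11.9 × 9.81 = 116.7 N down at 0.257 m → arm 0.257 m, τ = 116.7 × 0.257 = 29.99 N·m clockwise.
Toolbox: 14.6 × 9.81 = 143.2 N down at 1.08 m → arm 1.08 m, τ = 143.2 × 1.08 = 154.7 N·m clockwise.
Block: 11.5 × 9.81 = 112.8 N down at 0.915 m → arm 0.915 m, τ = 112.8 × 0.915 = 103.2 N·m clockwise.
Total clockwise load moment = 555.4 N·m.
The cable tension T acts at 1.33 m; only its component perpendicular to the beam, T sinθ, produces torque. sin 65° = 0.9063.
Balancing moments: T × 1.33 × 0.9063 = 555.4, giving T = 555.4 / 1.205 = 461 N.

T ≈ 461 N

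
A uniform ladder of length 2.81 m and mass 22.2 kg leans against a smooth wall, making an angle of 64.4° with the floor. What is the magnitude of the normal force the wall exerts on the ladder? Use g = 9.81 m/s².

Take moments about the foot of the ladder.
Ladder weight 22.2×9.81 = 217.8 N acts at 1.405 m along the ladder; its horizontal arm is 1.405·cos64.4° = 0.6071 m → τ = 132.2 N·m clockwise.
Wall normal N acts horizontally at the top; its moment arm is the height L sinθ = 2.81·sin64.4° = 2.534 m, counterclockwise.
Setting net torque to zero: N × 2.534 = 132.2 → N = 52.2 N.

N_wall ≈ 52.2 N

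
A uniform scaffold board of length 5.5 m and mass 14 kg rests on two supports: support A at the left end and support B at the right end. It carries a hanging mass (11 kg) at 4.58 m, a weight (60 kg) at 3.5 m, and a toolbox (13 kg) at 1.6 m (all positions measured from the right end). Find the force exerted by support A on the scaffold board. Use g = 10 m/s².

R_A ≈ 581 N

Sum moments about support B (its reaction then has zero moment arm).
Beam weight: 14 × 10 = 140 N down at 2.75 m → arm 2.75 m, τ = 140 × 2.75 = 385 N·m counterclockwise.
Hanging mass: 11 × 10 = 110 N down at 4.58 m → arm 4.58 m, τ = 110 × 4.58 = 503.8 N·m counterclockwise.
Weight: 60 × 10 = 600 N down at 3.5 m → arm 3.5 m, τ = 600 × 3.5 = 2100 N·m counterclockwise.
Toolbox: 13 × 10 = 130 N down at 1.6 m → arm 1.6 m, τ = 130 × 1.6 = 208 N·m counterclockwise.
Net load moment about support B = 3197 N·m counterclockwise.
Reaction R at support A is upward at 5.5 m, arm 5.5 m → moment R × 5.5 clockwise.
Στ = 0 ⇒ R × 5.5 = 3197 ⇒ R = 581 N.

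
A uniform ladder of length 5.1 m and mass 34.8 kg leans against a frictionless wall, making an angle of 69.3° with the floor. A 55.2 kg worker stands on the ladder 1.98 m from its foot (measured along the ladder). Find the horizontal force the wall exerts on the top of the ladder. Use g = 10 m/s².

About the foot of the ladder:
Ladder weight 34.8×10 = 348 N acts at 2.55 m along the ladder; its horizontal arm is 2.55·cos69.3° = 0.9014 m → τ = 313.7 N·m clockwise.
Worker: 55.2×10 = 552 N at 1.98 m → arm 0.6999 m → τ = 386.3 N·m clockwise.
Wall normal N acts horizontally at the top; its moment arm is the height L sinθ = 5.1·sin69.3° = 4.771 m, counterclockwise.
Setting net torque to zero: N × 4.771 = 700 → N = 147 N.

N_wall ≈ 147 N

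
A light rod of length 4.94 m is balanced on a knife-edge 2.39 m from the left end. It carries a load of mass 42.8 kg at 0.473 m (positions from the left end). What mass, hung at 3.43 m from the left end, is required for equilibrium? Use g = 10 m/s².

Sum moments about the knife-edge (at 2.39 m from the left end) (the support reaction has zero arm there).
Load: 42.8 × 10 = 428 N down at 0.473 m → arm 1.917 m, τ = 428 × 1.917 = 820.5 N·m counterclockwise.
Net moment of known loads = 820.5 N·m counterclockwise.
An unknown mass m at 3.43 m has arm 1.04 m; its moment is m·g·1.04 clockwise.
Balancing moments: m × 10 × 1.04 = 820.5, giving m = 820.5 / (10 × 1.04) = 78.9 kg.

m ≈ 78.9 kg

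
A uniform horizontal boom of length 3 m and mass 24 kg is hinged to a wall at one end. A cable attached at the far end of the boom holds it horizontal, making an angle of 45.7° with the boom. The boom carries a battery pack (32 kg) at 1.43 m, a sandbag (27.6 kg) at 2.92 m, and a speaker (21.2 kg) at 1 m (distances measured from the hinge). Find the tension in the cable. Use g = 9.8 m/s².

Choose the hinge as the axis so the unknown hinge reaction has zero arm there.
Beam weight: 24 × 9.8 = 235.2 N down at 1.5 m → arm 1.5 m, τ = 235.2 × 1.5 = 352.8 N·m clockwise.
Battery pack: 32 × 9.8 = 313.6 N down at 1.43 m → arm 1.43 m, τ = 313.6 × 1.43 = 448.4 N·m clockwise.
Sandbag: 27.6 × 9.8 = 270.5 N down at 2.92 m → arm 2.92 m, τ = 270.5 × 2.92 = 789.9 N·m clockwise.
Speaker: 21.2 × 9.8 = 207.8 N down at 1 m → arm 1 m, τ = 207.8 × 1 = 207.8 N·m clockwise.
Total clockwise load moment = 1799 N·m.
The cable tension T acts at 3 m; only its component perpendicular to the boom, T sinθ, produces torque. sin 45.7° = 0.7157.
For rotational equilibrium, T × 3 × 0.7157 = 1799, so T = 1799 / 2.147 = 838 N.

T ≈ 838 N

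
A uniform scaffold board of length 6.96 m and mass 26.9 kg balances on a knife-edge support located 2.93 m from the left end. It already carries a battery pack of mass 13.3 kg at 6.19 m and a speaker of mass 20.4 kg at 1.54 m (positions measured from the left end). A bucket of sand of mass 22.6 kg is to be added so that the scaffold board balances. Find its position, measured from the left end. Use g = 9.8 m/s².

x ≈ 1.61 m from the left end

Sum moments about the knife-edge support (at 2.93 m from the left end) (the support reaction has zero arm there).
Beam weight: 26.9 × 9.8 = 263.6 N down at 3.48 m → arm 0.55 m, τ = 263.6 × 0.55 = 145 N·m clockwise.
Battery pack: 13.3 × 9.8 = 130.3 N down at 6.19 m → arm 3.26 m, τ = 130.3 × 3.26 = 424.8 N·m clockwise.
Speaker: 20.4 × 9.8 = 199.9 N down at 1.54 m → arm 1.39 m, τ = 199.9 × 1.39 = 277.9 N·m counterclockwise.
Net moment of existing loads = 291.9 N·m clockwise.
The bucket of sand weighs 22.6 × 9.8 = 221.5 N and must supply an equal counterclockwise moment, so its lever arm about the knife-edge support is 291.9 / 221.5 = 1.32 m.
That puts it at 2.93 − 1.32 = 1.61 m from the left end.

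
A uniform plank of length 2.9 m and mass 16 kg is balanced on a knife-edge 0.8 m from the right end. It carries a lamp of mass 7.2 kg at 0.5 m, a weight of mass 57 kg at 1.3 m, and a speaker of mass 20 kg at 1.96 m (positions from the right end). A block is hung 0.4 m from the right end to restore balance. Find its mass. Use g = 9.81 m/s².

m ≈ 150 kg

Taking torques about the knife-edge (at 0.8 m from the right end):
Beam weight: 16 × 9.81 = 157 N down at 1.45 m → arm 0.65 m, τ = 157 × 0.65 = 102 N·m counterclockwise.
Lamp: 7.2 × 9.81 = 70.63 N down at 0.5 m → arm 0.3 m, τ = 70.63 × 0.3 = 21.19 N·m clockwise.
Weight: 57 × 9.81 = 559.2 N down at 1.3 m → arm 0.5 m, τ = 559.2 × 0.5 = 279.6 N·m counterclockwise.
Speaker: 20 × 9.81 = 196.2 N down at 1.96 m → arm 1.16 m, τ = 196.2 × 1.16 = 227.6 N·m counterclockwise.
Net moment of known loads = 588 N·m counterclockwise.
An unknown mass m at 0.4 m has arm 0.4 m; its moment is m·g·0.4 clockwise.
Balancing moments: m × 9.81 × 0.4 = 588, giving m = 588 / (9.81 × 0.4) = 150 kg.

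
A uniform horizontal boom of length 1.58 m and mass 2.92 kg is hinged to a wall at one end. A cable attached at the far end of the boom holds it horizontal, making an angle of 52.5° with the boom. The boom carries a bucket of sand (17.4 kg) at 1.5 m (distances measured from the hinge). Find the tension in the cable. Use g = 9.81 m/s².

T ≈ 222 N

Take moments about the hinge.
Beam weight: 2.92 × 9.81 = 28.65 N down at 0.79 m → arm 0.79 m, τ = 28.65 × 0.79 = 22.63 N·m clockwise.
Bucket of sand: 17.4 × 9.81 = 170.7 N down at 1.5 m → arm 1.5 m, τ = 170.7 × 1.5 = 256 N·m clockwise.
Total clockwise load moment = 278.6 N·m.
The cable tension T acts at 1.58 m; only its component perpendicular to the boom, T sinθ, produces torque. sin 52.5° = 0.7934.
Setting net torque to zero: T × 1.58 × 0.7934 = 278.6 → T = 278.6 / 1.254 = 222 N.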